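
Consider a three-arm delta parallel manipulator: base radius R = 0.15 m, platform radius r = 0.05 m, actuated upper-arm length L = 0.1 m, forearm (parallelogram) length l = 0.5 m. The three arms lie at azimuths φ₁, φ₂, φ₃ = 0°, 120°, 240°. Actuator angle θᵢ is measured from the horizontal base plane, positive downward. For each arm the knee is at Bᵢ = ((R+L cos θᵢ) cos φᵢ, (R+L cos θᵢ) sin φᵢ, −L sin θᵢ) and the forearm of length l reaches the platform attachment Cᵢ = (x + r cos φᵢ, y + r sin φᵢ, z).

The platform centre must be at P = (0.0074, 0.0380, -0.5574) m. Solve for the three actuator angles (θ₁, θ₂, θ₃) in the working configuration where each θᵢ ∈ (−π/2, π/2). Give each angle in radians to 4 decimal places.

θ₁ = 0.9601, θ₂ = 0.8733, θ₃ = 1.1348

arm 1 (φ=0.0°): x'=0.0074, y'=0.0380
  A cos θ + B sin θ = C:  0.0926·cos θ + -0.5574·sin θ = -0.4036
  √(A²+B²)=0.5650;  θ1 = -1.4062+2.3663 ≈ 0.9601
φ2=120.0° → target in arm frame (0.0292, -0.0254)
  e−x'=0.0708;  (l²−L²−(e−x')²−y'²−z²)/2L = -0.3818
  γ=atan2(-0.5574,0.0708)=-1.4445;  ψ=arccos(-0.6794)=2.3178;  θ2=γ+ψ≈0.8733
φ3=240.0° → target in arm frame (-0.0366, -0.0126)
  A=0.1366, B=-0.5574, C=(l²−L²−A²−y'²−z²)/(2L)=-0.4476
  √(A²+B²)=0.5739;  θ3 = -1.3305+2.4653 ≈ 1.1348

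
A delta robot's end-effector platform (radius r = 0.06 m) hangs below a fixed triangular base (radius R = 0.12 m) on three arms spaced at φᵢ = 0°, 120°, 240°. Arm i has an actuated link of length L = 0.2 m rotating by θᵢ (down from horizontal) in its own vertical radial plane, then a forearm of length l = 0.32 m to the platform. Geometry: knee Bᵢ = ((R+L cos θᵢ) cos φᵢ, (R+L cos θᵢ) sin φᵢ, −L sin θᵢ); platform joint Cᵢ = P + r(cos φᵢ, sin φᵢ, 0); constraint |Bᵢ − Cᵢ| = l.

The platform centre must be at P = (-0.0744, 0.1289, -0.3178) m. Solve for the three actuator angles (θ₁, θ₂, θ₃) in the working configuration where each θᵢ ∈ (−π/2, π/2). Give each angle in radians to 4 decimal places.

rotate P by −φ1: (-0.0744, 0.1289, -0.3178)
  e−x'=0.1344;  (l²−L²−(e−x')²−y'²−z²)/2L = -0.1832
  √(A²+B²)=0.3451;  θ1 = -1.1707+2.1305 ≈ 0.9598
φ2=120.0° → target in arm frame (0.1488, 0.0000)
  A cos θ + B sin θ = C:  -0.0888·cos θ + -0.3178·sin θ = -0.1162
  γ=atan2(-0.3178,-0.0888)=-1.8434;  ψ=arccos(-0.3522)=1.9307;  θ2=γ+ψ≈0.0874
arm 3 (φ=240.0°): x'=-0.0744, y'=-0.1289
  A cos θ + B sin θ = C:  0.1344·cos θ + -0.3178·sin θ = -0.1832
  √(A²+B²)=0.3451;  θ3 = -1.1706+2.1305 ≈ 0.9599

θ₁ = 0.9598, θ₂ = 0.0874, θ₃ = 0.9599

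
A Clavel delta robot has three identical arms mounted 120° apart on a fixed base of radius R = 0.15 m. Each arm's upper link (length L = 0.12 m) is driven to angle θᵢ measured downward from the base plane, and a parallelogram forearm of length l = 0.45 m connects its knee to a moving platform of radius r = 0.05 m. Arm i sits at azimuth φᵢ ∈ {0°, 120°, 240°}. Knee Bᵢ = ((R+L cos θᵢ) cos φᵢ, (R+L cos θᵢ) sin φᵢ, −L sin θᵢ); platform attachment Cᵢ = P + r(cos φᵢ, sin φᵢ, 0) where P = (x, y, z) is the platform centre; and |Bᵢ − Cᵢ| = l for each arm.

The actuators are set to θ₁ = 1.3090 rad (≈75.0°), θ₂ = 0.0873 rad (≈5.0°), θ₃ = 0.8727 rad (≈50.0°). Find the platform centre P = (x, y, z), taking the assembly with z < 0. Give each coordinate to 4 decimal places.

(-0.1474, 0.1104, -0.4517)

S1 = (0.1311·cos0.0°, 0.1311·sin0.0°, -0.1159) = (0.1311, 0.0000, -0.1159)
arm 2 at φ=120.0°: (R−r)+L cos θ2 = 0.2195;  S2 = (-0.1098, 0.1901, -0.0105)
φ3=240.0°: virtual centre (-0.0886, -0.1534, -0.0919), radius l
|S₂|²−|S₁|² = 0.0177;  |S₃|²−|S₁|² = 0.0092
linear system: -0.4817x+0.3803y = 0.0177−0.2109z; -0.4392x+-0.3068y = 0.0092−0.0480z
Cramer: x(z) = -0.0284+0.2635z;  y(z) = 0.0106-0.2209z
into |P−S₁|² = l²: 1.1182z² + 0.1431z + -0.1635 = 0;  Δ = 0.7519;  z = -0.4517 or 0.3237 → z<0 root = -0.4517
x = -0.1474, y = 0.1104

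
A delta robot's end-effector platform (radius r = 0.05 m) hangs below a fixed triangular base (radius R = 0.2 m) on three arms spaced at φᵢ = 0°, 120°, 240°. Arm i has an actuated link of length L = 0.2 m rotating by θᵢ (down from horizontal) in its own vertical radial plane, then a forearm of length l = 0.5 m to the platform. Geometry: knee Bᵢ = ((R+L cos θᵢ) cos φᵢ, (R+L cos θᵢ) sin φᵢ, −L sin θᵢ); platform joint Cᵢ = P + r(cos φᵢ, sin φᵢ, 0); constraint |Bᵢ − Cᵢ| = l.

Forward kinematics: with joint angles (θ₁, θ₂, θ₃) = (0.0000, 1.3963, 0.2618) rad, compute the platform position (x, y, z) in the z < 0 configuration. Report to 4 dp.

(0.1634, -0.2114, -0.4129)

arm 1 at φ=0.0°: (R−r)+L cos θ1 = 0.3500;  O1 = (0.3500, 0.0000, 0.0000)
φ2=120.0°: virtual centre (-0.0924, 0.1600, -0.1970), radius l
arm 3 at φ=240.0°: (R−r)+L cos θ3 = 0.3432;  O3 = (-0.1716, -0.2972, -0.0518)
subtract pairs → two planes through P
plane₁₂: -0.8847x+0.3199y+-0.3939z = -0.0496
Cramer: x(z) = 0.0350-0.3109z;  y(z) = -0.0581+0.3715z
into |P−O₁|² = l²: 1.2347z² + 0.1527z + -0.1474 = 0;  Δ = 0.7514;  z = -0.4129 or 0.2892 → z<0 root = -0.4129
x = 0.1634, y = -0.2114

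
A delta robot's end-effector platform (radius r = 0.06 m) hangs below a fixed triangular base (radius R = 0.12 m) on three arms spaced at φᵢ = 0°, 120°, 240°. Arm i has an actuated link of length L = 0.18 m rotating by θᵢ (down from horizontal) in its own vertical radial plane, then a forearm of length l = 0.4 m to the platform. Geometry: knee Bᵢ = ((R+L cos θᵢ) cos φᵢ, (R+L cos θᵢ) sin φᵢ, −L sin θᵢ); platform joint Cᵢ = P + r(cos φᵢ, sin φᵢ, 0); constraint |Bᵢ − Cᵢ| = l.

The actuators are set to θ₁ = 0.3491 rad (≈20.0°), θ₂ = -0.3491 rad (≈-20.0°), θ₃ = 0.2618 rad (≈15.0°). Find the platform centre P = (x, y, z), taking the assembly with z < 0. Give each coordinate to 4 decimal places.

(-0.0648, 0.0857, -0.3190)

arm 1 at φ=0.0°: (R−r)+L cos θ1 = 0.2291;  centre 1 = (0.2291, 0.0000, -0.0616)
centre 2 = (0.2291·cos120.0°, 0.2291·sin120.0°, 0.0616) = (-0.1146, 0.1984, 0.0616)
φ3=240.0°: virtual centre (-0.1169, -0.2025, -0.0466), radius l
eliminate P² terms by subtracting sphere 1 from 2 and 3
[-0.6874 0.3969 0.2463]·P = 0.0000;  [-0.6922 -0.4051 0.0300]·P = 0.0006
det = 0.5532;  x = -0.0004+0.2018z,  y = -0.0007+-0.2709z
into |P−centre ₁|² = l²: 1.1141z² + 0.0309z + -0.1035 = 0;  Δ = 0.4623;  z = -0.3190 or 0.2913 → z<0 root = -0.3190
x = -0.0648, y = 0.0857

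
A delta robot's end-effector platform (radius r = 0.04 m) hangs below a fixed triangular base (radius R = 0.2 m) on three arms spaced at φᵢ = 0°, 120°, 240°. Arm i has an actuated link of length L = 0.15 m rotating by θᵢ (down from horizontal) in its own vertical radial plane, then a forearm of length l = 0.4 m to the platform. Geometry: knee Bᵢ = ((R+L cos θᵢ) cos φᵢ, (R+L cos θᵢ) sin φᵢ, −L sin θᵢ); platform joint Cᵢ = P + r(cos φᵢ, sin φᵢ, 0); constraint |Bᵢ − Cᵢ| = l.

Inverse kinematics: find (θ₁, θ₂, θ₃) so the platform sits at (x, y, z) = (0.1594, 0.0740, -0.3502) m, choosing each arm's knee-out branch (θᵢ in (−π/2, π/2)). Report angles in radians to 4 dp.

arm 1 (φ=0.0°): x'=0.1594, y'=0.0740
  e−x'=0.0006;  (l²−L²−(e−x')²−y'²−z²)/2L = 0.0313
  γ=atan2(-0.3502,0.0006)=-1.5691;  ψ=arccos(0.0893)=1.4814;  θ1=γ+ψ≈-0.0877
arm 2 (φ=120.0°): x'=-0.0156, y'=-0.1750
  e−x'=0.1756;  (l²−L²−(e−x')²−y'²−z²)/2L = -0.1554
  γ=atan2(-0.3502,0.1756)=-1.1060;  ψ=arccos(-0.3967)=1.9787;  θ2=γ+ψ≈0.8727
rotate P by −φ3: (-0.1438, 0.1010, -0.3502)
  A cos θ + B sin θ = C:  0.3038·cos θ + -0.3502·sin θ = -0.2921
  γ=atan2(-0.3502,0.3038)=-0.8563;  ψ=arccos(-0.6301)=2.2525;  θ3=γ+ψ≈1.3962

θ₁ = -0.0877, θ₂ = 0.8727, θ₃ = 1.3962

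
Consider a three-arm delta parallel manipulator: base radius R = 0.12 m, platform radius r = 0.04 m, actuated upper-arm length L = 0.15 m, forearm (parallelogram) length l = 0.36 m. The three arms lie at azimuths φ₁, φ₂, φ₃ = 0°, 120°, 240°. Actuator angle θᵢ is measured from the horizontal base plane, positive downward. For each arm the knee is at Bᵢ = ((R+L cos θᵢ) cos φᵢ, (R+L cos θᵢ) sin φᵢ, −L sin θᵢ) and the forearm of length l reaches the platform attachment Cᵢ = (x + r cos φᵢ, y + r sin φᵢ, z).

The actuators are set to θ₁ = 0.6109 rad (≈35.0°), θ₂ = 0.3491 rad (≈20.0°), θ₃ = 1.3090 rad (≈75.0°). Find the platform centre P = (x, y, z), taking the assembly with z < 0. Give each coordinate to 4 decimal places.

(0.0485, 0.1546, -0.3722)

arm 1 at φ=0.0°: ρ1 = 0.2029;  S1 = (0.2029, 0.0000, -0.0860)
S2 = (0.2210·cos120.0°, 0.2210·sin120.0°, -0.0513) = (-0.1105, 0.1914, -0.0513)
arm 3 at φ=240.0°: ρ3 = 0.1188;  S3 = (-0.0594, -0.1029, -0.1449)
subtract pairs → two planes through P
[-0.6267 0.3827 0.0695]·P = 0.0029;  [-0.5246 -0.2058 -0.1177]·P = -0.0134
Cramer: x(z) = 0.0138-0.0932z;  y(z) = 0.0302-0.3342z
quadratic in z: (1.1204)z²+(0.1872)z+(-0.0855)=0, √Δ=0.6468 → z ∈ {-0.3722, 0.2051}; z = -0.3722 (taking z<0)
x = 0.0485, y = 0.1546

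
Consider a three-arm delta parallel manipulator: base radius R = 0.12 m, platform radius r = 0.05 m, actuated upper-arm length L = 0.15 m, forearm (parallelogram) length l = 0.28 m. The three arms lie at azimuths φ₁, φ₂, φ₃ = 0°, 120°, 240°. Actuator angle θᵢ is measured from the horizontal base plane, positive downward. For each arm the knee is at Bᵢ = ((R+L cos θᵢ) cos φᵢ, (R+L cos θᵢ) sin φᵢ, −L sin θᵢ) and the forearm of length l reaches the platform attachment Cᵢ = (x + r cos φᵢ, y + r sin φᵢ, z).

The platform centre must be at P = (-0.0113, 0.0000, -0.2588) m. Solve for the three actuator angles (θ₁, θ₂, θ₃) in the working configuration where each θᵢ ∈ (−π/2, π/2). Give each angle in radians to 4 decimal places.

rotate P by −φ1: (-0.0113, 0.0000, -0.2588)
  e−x'=0.0813;  (l²−L²−(e−x')²−y'²−z²)/2L = -0.0590
  θ1 = atan2(B,A) + arccos(C/0.2713) = 0.5235
rotate P by −φ2: (0.0056, 0.0098, -0.2588)
  A=0.0643, B=-0.2588, C=(l²−L²−A²−y'²−z²)/(2L)=-0.0510
  √(A²+B²)=0.2667;  θ2 = -1.3271+1.7634 ≈ 0.4363
φ3=240.0° → target in arm frame (0.0057, -0.0098)
  e−x'=0.0643;  (l²−L²−(e−x')²−y'²−z²)/2L = -0.0510
  θ3 = atan2(B,A) + arccos(C/0.2667) = 0.4363

θ₁ = 0.5235, θ₂ = 0.4363, θ₃ = 0.4363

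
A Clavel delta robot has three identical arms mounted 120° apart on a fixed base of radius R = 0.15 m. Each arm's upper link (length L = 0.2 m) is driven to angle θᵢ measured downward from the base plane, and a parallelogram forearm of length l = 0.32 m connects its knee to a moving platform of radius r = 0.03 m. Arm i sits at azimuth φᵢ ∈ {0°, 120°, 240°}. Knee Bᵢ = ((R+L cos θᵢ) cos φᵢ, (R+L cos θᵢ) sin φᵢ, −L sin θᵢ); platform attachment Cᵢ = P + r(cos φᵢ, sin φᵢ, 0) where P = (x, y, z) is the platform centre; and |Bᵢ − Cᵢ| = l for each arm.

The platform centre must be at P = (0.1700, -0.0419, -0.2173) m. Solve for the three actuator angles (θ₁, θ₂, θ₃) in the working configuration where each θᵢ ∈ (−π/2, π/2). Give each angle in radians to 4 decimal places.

arm 1 (φ=0.0°): x'=0.1700, y'=-0.0419
  e−x'=-0.0500;  (l²−L²−(e−x')²−y'²−z²)/2L = 0.0273
  γ=atan2(-0.2173,-0.0500)=-1.7970;  ψ=arccos(0.1225)=1.4480;  θ1=γ+ψ≈-0.3490
arm 2 (φ=120.0°): x'=-0.1213, y'=-0.1263
  A cos θ + B sin θ = C:  0.2413·cos θ + -0.2173·sin θ = -0.1475
  γ=atan2(-0.2173,0.2413)=-0.7331;  ψ=arccos(-0.4541)=2.0422;  θ2=γ+ψ≈1.3090
φ3=240.0° → target in arm frame (-0.0487, 0.1682)
  A=0.1687, B=-0.2173, C=(l²−L²−A²−y'²−z²)/(2L)=-0.1039
  √(A²+B²)=0.2751;  θ3 = -0.9106+1.9581 ≈ 1.0475

θ₁ = -0.3490, θ₂ = 1.3090, θ₃ = 1.0475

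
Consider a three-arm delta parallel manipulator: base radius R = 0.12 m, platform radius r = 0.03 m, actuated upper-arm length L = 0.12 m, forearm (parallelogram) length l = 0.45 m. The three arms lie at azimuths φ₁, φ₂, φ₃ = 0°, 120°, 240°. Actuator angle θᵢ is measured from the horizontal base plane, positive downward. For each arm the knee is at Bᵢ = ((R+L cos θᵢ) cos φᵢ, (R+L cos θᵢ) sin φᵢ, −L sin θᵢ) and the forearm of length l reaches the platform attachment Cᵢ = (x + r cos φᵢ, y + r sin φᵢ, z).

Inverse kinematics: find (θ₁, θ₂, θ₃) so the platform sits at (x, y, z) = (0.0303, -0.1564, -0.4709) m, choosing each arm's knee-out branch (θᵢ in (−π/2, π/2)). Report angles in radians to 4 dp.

arm 1 (φ=0.0°): x'=0.0303, y'=-0.1564
  e−x'=0.0597;  (l²−L²−(e−x')²−y'²−z²)/2L = -0.2570
  γ=atan2(-0.4709,0.0597)=-1.4447;  ψ=arccos(-0.5414)=2.1428;  θ1=γ+ψ≈0.6982
arm 2 (φ=120.0°): x'=-0.1506, y'=0.0520
  e−x'=0.2406;  (l²−L²−(e−x')²−y'²−z²)/2L = -0.3926
  θ2 = atan2(B,A) + arccos(C/0.5288) = 1.3092
arm 3 (φ=240.0°): x'=0.1203, y'=0.1044
  A=-0.0303, B=-0.4709, C=(l²−L²−A²−y'²−z²)/(2L)=-0.1895
  θ3 = atan2(B,A) + arccos(C/0.4719) = 0.3489

θ₁ = 0.6982, θ₂ = 1.3092, θ₃ = 0.3489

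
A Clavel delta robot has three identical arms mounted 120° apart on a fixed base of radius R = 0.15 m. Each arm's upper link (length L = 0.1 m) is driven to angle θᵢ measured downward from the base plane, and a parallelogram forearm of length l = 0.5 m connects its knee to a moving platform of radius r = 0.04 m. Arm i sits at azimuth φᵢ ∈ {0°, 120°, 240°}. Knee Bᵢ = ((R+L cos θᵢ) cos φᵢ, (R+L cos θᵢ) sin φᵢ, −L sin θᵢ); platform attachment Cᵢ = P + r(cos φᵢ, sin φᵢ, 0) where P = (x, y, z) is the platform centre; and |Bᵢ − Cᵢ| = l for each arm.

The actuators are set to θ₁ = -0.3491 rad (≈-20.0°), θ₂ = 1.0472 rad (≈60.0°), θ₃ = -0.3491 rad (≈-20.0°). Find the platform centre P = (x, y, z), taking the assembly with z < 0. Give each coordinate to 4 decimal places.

(0.1061, -0.1839, -0.4204)

arm 1 at φ=0.0°: (R−r)+L cos θ1 = 0.2040;  S1 = (0.2040, 0.0000, 0.0342)
φ2=120.0°: virtual centre (-0.0800, 0.1386, -0.0866), radius l
S3 = (0.2040·cos240.0°, 0.2040·sin240.0°, 0.0342) = (-0.1020, -0.1766, 0.0342)
|S₂|²−|S₁|² = -0.0097;  |S₃|²−|S₁|² = 0.0000
linear system: -0.5679x+0.2771y = -0.0097−-0.2416z; -0.6119x+-0.3533y = 0.0000−0.0000z
Cramer: x(z) = 0.0092-0.2306z;  y(z) = -0.0160+0.3993z
sphere 1 gives Az²+Bz+C=0 with A=1.2126, B=0.0086, C=-0.2107;  B²−4AC=1.0219;  roots -0.4204, 0.4133;  negative root z = -0.4204
x = 0.1061, y = -0.1839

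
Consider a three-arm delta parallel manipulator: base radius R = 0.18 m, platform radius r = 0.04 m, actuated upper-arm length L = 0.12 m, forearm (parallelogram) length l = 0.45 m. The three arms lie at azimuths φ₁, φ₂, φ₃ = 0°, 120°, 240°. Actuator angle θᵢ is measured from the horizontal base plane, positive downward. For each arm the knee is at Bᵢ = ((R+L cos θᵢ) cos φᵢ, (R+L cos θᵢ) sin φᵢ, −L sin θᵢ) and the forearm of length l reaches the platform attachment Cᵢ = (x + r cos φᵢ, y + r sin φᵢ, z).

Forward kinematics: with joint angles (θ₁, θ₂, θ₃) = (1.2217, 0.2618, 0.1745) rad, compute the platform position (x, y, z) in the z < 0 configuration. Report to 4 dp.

(-0.1511, -0.0099, -0.4162)

arm 1 at φ=0.0°: (R−r)+L cos θ1 = 0.1810;  O1 = (0.1810, 0.0000, -0.1128)
φ2=120.0°: virtual centre (-0.1280, 0.2216, -0.0311), radius l
O3 = (0.2582·cos240.0°, 0.2582·sin240.0°, -0.0208) = (-0.1291, -0.2236, -0.0208)
eliminate P² terms by subtracting sphere 1 from 2 and 3
linear system: -0.6180x+0.4433y = 0.0210−0.1634z; -0.6203x+-0.4472y = 0.0216−0.1839z
det = 0.5513;  x = -0.0344+0.2804z,  y = -0.0006+0.0223z
quadratic in z: (1.0791)z²+(0.1047)z+(-0.1434)=0, √Δ=0.7936 → z ∈ {-0.4162, 0.3192}; z = -0.4162 (taking z<0)
x = -0.1511, y = -0.0099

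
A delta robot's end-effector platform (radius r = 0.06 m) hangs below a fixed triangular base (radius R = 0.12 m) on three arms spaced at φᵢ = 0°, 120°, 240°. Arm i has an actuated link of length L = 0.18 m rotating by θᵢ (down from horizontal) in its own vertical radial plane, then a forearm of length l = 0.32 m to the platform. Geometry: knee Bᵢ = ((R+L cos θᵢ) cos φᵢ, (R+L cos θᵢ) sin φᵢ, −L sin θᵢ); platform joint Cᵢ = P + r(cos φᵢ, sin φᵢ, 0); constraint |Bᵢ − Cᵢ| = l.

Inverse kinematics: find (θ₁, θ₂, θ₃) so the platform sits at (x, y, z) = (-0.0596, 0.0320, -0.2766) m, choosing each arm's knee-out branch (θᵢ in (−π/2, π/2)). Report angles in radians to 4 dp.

θ₁ = 0.6108, θ₂ = 0.0872, θ₃ = 0.3487

φ1=0.0° → target in arm frame (-0.0596, 0.0320)
  e−x'=0.1196;  (l²−L²−(e−x')²−y'²−z²)/2L = -0.0607
  γ=atan2(-0.2766,0.1196)=-1.1627;  ψ=arccos(-0.2013)=1.7735;  θ1=γ+ψ≈0.6108
rotate P by −φ2: (0.0575, 0.0356, -0.2766)
  A=0.0025, B=-0.2766, C=(l²−L²−A²−y'²−z²)/(2L)=-0.0216
  θ2 = atan2(B,A) + arccos(C/0.2766) = 0.0872
arm 3 (φ=240.0°): x'=0.0021, y'=-0.0676
  A=0.0579, B=-0.2766, C=(l²−L²−A²−y'²−z²)/(2L)=-0.0401
  √(A²+B²)=0.2826;  θ3 = -1.3644+1.7131 ≈ 0.3487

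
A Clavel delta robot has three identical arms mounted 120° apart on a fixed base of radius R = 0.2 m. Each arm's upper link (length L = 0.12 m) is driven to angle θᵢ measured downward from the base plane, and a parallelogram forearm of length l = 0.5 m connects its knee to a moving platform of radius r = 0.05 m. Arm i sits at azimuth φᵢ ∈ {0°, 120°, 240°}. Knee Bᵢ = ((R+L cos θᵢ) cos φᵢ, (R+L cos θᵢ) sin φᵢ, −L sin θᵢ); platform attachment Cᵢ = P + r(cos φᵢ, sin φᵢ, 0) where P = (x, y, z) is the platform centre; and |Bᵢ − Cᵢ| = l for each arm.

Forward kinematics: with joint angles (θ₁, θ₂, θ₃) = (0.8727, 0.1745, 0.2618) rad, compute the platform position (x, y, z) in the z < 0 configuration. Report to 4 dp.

S1 = (0.2271·cos0.0°, 0.2271·sin0.0°, -0.0919) = (0.2271, 0.0000, -0.0919)
arm 2 at φ=120.0°: (R−r)+L cos θ2 = 0.2682;  S2 = (-0.1341, 0.2322, -0.0208)
arm 3 at φ=240.0°: (R−r)+L cos θ3 = 0.2659;  S3 = (-0.1330, -0.2303, -0.0311)
subtract pairs → two planes through P
[-0.7224 0.4645 0.1422]·P = 0.0123;  [-0.7202 -0.4606 0.1217]·P = 0.0116
det = 0.6673;  x = -0.0166+0.1829z,  y = 0.0007+-0.0217z
into |P−S₁|² = l²: 1.0339z² + 0.0947z + -0.1821 = 0;  Δ = 0.7623;  z = -0.4680 or 0.3764 → z<0 root = -0.4680
x = -0.1022, y = 0.0108

(-0.1022, 0.0108, -0.4680)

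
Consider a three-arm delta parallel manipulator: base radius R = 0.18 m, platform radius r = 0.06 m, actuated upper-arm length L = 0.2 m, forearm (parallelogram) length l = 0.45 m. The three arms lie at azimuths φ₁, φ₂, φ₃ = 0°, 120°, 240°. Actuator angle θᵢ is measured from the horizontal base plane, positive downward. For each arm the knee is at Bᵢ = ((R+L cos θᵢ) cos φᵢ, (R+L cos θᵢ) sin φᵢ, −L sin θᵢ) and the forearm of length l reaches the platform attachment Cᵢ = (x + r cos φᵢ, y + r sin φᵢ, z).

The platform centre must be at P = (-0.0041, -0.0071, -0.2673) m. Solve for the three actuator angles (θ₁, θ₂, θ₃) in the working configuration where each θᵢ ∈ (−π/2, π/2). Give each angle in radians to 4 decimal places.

arm 1 (φ=0.0°): x'=-0.0041, y'=-0.0071
  A cos θ + B sin θ = C:  0.1241·cos θ + -0.2673·sin θ = 0.1890
  γ=atan2(-0.2673,0.1241)=-1.1361;  ψ=arccos(0.6413)=0.8746;  θ1=γ+ψ≈-0.2616
arm 2 (φ=120.0°): x'=-0.0041, y'=0.0071
  e−x'=0.1241;  (l²−L²−(e−x')²−y'²−z²)/2L = 0.1890
  √(A²+B²)=0.2947;  θ2 = -1.1361+0.8746 ≈ -0.2616
φ3=240.0° → target in arm frame (0.0082, 0.0000)
  A cos θ + B sin θ = C:  0.1118·cos θ + -0.2673·sin θ = 0.1964
  θ3 = atan2(B,A) + arccos(C/0.2897) = -0.3486

θ₁ = -0.2616, θ₂ = -0.2616, θ₃ = -0.3486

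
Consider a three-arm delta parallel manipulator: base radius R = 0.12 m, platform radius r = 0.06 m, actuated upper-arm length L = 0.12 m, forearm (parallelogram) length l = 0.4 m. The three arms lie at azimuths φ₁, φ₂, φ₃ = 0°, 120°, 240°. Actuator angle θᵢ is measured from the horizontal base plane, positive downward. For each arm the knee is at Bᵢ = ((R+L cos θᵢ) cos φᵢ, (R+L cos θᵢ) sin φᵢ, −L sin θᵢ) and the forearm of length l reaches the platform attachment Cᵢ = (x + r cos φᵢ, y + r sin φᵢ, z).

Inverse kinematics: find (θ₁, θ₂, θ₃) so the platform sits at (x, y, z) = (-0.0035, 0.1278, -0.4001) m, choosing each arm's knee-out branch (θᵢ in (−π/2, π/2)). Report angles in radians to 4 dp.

arm 1 (φ=0.0°): x'=-0.0035, y'=0.1278
  A cos θ + B sin θ = C:  0.0635·cos θ + -0.4001·sin θ = -0.1452
  √(A²+B²)=0.4051;  θ1 = -1.4134+1.9373 ≈ 0.5239
rotate P by −φ2: (0.1124, -0.0609, -0.4001)
  e−x'=-0.0524;  (l²−L²−(e−x')²−y'²−z²)/2L = -0.0872
  θ2 = atan2(B,A) + arccos(C/0.4035) = 0.0876
arm 3 (φ=240.0°): x'=-0.1089, y'=-0.0669
  e−x'=0.1689;  (l²−L²−(e−x')²−y'²−z²)/2L = -0.1979
  γ=atan2(-0.4001,0.1689)=-1.1713;  ψ=arccos(-0.4557)=2.0439;  θ3=γ+ψ≈0.8726

θ₁ = 0.5239, θ₂ = 0.0876, θ₃ = 0.8726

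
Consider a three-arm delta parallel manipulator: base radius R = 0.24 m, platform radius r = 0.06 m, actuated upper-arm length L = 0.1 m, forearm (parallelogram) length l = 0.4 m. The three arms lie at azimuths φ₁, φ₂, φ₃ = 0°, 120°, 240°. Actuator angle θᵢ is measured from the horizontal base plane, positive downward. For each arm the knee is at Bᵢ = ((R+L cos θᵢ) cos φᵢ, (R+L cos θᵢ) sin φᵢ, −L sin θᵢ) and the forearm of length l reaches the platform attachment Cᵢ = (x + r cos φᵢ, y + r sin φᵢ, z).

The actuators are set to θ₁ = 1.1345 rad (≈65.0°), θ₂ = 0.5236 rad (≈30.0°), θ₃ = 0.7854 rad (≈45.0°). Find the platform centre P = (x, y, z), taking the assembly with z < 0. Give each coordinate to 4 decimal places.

φ1=0.0°: virtual centre (0.2223, 0.0000, -0.0906), radius l
arm 2 at φ=120.0°: ρ2 = 0.2666;  O2 = (-0.1333, 0.2309, -0.0500)
φ3=240.0°: virtual centre (-0.1254, -0.2171, -0.0707), radius l
eliminate P² terms by subtracting sphere 1 from 2 and 3
[-0.7111 0.4618 0.0813]·P = 0.0160;  [-0.6952 -0.4342 0.0398]·P = 0.0102
det = 0.6298;  x = -0.0185+0.0852z,  y = 0.0061+-0.0447z
sphere 1 gives Az²+Bz+C=0 with A=1.0093, B=0.1397, C=-0.0938;  B²−4AC=0.3981;  roots -0.3818, 0.2434;  negative root z = -0.3818
x = -0.0511, y = 0.0231

(-0.0511, 0.0231, -0.3818)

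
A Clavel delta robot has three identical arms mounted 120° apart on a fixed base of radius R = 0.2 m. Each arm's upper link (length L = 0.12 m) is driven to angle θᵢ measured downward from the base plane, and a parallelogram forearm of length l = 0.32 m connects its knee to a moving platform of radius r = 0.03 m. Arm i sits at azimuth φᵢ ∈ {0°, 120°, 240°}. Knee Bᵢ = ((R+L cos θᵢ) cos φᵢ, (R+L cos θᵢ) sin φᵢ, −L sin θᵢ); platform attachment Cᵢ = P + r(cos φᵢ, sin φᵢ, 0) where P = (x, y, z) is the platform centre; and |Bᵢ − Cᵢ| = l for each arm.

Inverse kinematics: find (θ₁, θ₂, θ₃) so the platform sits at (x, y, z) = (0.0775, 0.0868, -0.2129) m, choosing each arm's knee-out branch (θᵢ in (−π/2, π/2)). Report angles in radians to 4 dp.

θ₁ = -0.0876, θ₂ = 0.3496, θ₃ = 1.3964

φ1=0.0° → target in arm frame (0.0775, 0.0868)
  A=0.0925, B=-0.2129, C=(l²−L²−A²−y'²−z²)/(2L)=0.1108
  γ=atan2(-0.2129,0.0925)=-1.1609;  ψ=arccos(0.4772)=1.0734;  θ1=γ+ψ≈-0.0876
rotate P by −φ2: (0.0364, -0.1105, -0.2129)
  A cos θ + B sin θ = C:  0.1336·cos θ + -0.2129·sin θ = 0.0526
  √(A²+B²)=0.2513;  θ2 = -1.0105+1.3601 ≈ 0.3496
φ3=240.0° → target in arm frame (-0.1139, 0.0237)
  A cos θ + B sin θ = C:  0.2839·cos θ + -0.2129·sin θ = -0.1604
  √(A²+B²)=0.3549;  θ3 = -0.6434+2.0398 ≈ 1.3964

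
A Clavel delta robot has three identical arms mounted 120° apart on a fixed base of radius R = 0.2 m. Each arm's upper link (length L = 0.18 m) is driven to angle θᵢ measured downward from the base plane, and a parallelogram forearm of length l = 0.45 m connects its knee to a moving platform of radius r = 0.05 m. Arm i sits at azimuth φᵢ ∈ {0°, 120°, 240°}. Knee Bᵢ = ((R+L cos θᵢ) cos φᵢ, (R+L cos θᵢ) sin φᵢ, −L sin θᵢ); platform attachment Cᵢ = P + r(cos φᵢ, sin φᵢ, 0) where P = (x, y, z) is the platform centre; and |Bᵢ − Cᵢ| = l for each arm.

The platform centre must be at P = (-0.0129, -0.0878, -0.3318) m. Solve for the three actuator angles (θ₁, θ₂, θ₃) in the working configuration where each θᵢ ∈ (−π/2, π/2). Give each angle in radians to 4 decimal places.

arm 1 (φ=0.0°): x'=-0.0129, y'=-0.0878
  A=0.1629, B=-0.3318, C=(l²−L²−A²−y'²−z²)/(2L)=0.0716
  γ=atan2(-0.3318,0.1629)=-1.1144;  ψ=arccos(0.1936)=1.3760;  θ1=γ+ψ≈0.2615
arm 2 (φ=120.0°): x'=-0.0696, y'=0.0551
  e−x'=0.2196;  (l²−L²−(e−x')²−y'²−z²)/2L = 0.0243
  θ2 = atan2(B,A) + arccos(C/0.3979) = 0.5235
arm 3 (φ=240.0°): x'=0.0825, y'=0.0327
  A=0.0675, B=-0.3318, C=(l²−L²−A²−y'²−z²)/(2L)=0.1511
  √(A²+B²)=0.3386;  θ3 = -1.3701+1.1084 ≈ -0.2617

θ₁ = 0.2615, θ₂ = 0.5235, θ₃ = -0.2617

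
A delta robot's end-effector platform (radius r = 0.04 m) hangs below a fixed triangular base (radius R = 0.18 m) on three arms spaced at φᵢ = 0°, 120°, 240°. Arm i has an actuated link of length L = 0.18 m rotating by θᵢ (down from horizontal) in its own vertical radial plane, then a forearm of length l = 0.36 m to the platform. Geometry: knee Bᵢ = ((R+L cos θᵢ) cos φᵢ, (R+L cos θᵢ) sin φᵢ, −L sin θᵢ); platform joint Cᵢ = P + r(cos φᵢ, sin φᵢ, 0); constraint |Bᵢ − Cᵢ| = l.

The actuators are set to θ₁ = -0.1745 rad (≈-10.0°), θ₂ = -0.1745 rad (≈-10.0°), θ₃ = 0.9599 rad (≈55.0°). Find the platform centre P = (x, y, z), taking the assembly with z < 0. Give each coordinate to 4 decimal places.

φ1=0.0°: virtual centre (0.3173, 0.0000, 0.0313), radius l
φ2=120.0°: virtual centre (-0.1586, 0.2748, 0.0313), radius l
S3 = (0.2432·cos240.0°, 0.2432·sin240.0°, -0.1474) = (-0.1216, -0.2107, -0.1474)
eliminate P² terms by subtracting sphere 1 from 2 and 3
linear system: -0.9518x+0.5495y = 0.0000−0.0000z; -0.8778x+-0.4213y = -0.0207−-0.3574z
Cramer: x(z) = 0.0129-0.2223z;  y(z) = 0.0223-0.3851z
sphere 1 gives Az²+Bz+C=0 with A=1.1977, B=0.0556, C=-0.0355;  B²−4AC=0.1731;  roots -0.1969, 0.1504;  negative root z = -0.1969
x = 0.0567, y = 0.0982

(0.0567, 0.0982, -0.1969)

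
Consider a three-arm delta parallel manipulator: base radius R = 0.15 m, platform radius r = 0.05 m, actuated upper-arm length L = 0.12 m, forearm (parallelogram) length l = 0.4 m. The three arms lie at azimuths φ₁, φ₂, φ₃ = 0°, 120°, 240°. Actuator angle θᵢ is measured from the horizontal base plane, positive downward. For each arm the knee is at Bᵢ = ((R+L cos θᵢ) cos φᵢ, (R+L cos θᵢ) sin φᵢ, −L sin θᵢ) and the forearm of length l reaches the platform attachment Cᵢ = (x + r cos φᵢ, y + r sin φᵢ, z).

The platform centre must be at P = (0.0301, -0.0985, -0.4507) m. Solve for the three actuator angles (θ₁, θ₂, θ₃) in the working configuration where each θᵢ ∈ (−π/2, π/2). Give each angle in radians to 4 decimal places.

rotate P by −φ1: (0.0301, -0.0985, -0.4507)
  e−x'=0.0699;  (l²−L²−(e−x')²−y'²−z²)/2L = -0.3005
  √(A²+B²)=0.4561;  θ1 = -1.4169+2.2901 ≈ 0.8732
arm 2 (φ=120.0°): x'=-0.1004, y'=0.0232
  e−x'=0.2004;  (l²−L²−(e−x')²−y'²−z²)/2L = -0.4092
  √(A²+B²)=0.4932;  θ2 = -1.1525+2.5493 ≈ 1.3968
arm 3 (φ=240.0°): x'=0.0703, y'=0.0753
  A cos θ + B sin θ = C:  0.0297·cos θ + -0.4507·sin θ = -0.2670
  θ3 = atan2(B,A) + arccos(C/0.4517) = 0.6985

θ₁ = 0.8732, θ₂ = 1.3968, θ₃ = 0.6985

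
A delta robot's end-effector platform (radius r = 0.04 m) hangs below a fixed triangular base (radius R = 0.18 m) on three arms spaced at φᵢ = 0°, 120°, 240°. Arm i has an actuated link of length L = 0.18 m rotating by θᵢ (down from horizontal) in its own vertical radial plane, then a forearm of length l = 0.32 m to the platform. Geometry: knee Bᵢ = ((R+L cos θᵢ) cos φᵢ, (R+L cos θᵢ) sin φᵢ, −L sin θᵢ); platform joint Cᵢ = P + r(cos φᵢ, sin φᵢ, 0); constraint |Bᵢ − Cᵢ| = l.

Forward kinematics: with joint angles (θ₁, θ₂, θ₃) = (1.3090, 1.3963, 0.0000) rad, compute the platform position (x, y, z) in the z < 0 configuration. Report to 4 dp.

arm 1 at φ=0.0°: e+L cos θ1 = 0.1866;  centre 1 = (0.1866, 0.0000, -0.1739)
φ2=120.0°: virtual centre (-0.0856, 0.1483, -0.1773), radius l
φ3=240.0°: virtual centre (-0.1600, -0.2771, 0.0000), radius l
|centre ₂|²−|centre ₁|² = -0.0043;  |centre ₃|²−|centre ₁|² = 0.0374
[-0.5444 0.2966 -0.0068]·P = -0.0043;  [-0.6932 -0.5543 0.3477]·P = 0.0374
Cramer: x(z) = -0.0171+0.1959z;  y(z) = -0.0460+0.3824z
sphere 1 gives Az²+Bz+C=0 with A=1.1846, B=0.2328, C=-0.0286;  B²−4AC=0.1895;  roots -0.2820, 0.0855;  negative root z = -0.2820
x = -0.0724, y = -0.1538

(-0.0724, -0.1538, -0.2820)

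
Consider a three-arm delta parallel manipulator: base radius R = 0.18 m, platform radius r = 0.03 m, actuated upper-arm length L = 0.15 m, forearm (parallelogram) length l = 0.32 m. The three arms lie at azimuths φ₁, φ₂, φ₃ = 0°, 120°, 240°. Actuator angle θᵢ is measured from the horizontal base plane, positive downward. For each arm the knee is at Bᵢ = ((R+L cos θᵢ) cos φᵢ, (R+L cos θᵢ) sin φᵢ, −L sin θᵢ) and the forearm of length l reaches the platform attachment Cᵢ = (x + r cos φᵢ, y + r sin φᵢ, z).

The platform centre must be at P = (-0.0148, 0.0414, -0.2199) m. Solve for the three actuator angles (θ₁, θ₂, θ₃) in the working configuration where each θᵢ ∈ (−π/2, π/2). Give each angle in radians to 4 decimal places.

θ₁ = 0.6107, θ₂ = 0.1745, θ₃ = 0.6985

arm 1 (φ=0.0°): x'=-0.0148, y'=0.0414
  A cos θ + B sin θ = C:  0.1648·cos θ + -0.2199·sin θ = 0.0089
  γ=atan2(-0.2199,0.1648)=-0.9277;  ψ=arccos(0.0324)=1.5384;  θ1=γ+ψ≈0.6107
rotate P by −φ2: (0.0433, -0.0079, -0.2199)
  A cos θ + B sin θ = C:  0.1067·cos θ + -0.2199·sin θ = 0.0670
  θ2 = atan2(B,A) + arccos(C/0.2444) = 0.1745
arm 3 (φ=240.0°): x'=-0.0285, y'=-0.0335
  A cos θ + B sin θ = C:  0.1785·cos θ + -0.2199·sin θ = -0.0048
  √(A²+B²)=0.2832;  θ3 = -0.8891+1.5876 ≈ 0.6985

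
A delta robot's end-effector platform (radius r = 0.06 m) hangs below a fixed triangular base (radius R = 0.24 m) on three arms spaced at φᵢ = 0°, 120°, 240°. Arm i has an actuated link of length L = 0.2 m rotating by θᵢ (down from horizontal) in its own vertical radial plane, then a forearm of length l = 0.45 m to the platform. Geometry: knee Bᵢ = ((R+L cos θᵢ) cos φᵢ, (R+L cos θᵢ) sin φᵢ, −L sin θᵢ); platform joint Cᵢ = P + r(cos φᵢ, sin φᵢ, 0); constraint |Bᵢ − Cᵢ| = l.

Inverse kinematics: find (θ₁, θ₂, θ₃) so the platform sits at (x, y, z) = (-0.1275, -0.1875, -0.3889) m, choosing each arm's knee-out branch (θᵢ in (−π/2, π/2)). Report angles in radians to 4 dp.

rotate P by −φ1: (-0.1275, -0.1875, -0.3889)
  A=0.3075, B=-0.3889, C=(l²−L²−A²−y'²−z²)/(2L)=-0.2961
  γ=atan2(-0.3889,0.3075)=-0.9018;  ψ=arccos(-0.5973)=2.2109;  θ1=γ+ψ≈1.3092
φ2=120.0° → target in arm frame (-0.0986, 0.2042)
  e−x'=0.2786;  (l²−L²−(e−x')²−y'²−z²)/2L = -0.2702
  √(A²+B²)=0.4784;  θ2 = -0.9491+2.1709 ≈ 1.2217
φ3=240.0° → target in arm frame (0.2261, -0.0167)
  A cos θ + B sin θ = C:  -0.0461·cos θ + -0.3889·sin θ = 0.0221
  θ3 = atan2(B,A) + arccos(C/0.3916) = -0.1746

θ₁ = 1.3092, θ₂ = 1.2217, θ₃ = -0.1746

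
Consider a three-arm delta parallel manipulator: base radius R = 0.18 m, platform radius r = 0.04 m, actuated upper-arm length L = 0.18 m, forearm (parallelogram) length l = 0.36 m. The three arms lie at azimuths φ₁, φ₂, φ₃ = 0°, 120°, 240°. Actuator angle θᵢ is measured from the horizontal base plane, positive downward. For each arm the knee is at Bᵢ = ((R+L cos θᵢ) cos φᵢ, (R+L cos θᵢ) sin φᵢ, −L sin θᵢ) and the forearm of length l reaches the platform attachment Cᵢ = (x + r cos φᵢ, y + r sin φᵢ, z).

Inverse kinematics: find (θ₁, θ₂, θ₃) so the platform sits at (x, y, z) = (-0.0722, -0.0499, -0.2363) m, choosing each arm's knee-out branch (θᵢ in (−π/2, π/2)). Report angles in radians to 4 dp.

θ₁ = 0.7856, θ₂ = 0.4361, θ₃ = -0.1743

rotate P by −φ1: (-0.0722, -0.0499, -0.2363)
  e−x'=0.2122;  (l²−L²−(e−x')²−y'²−z²)/2L = -0.0171
  θ1 = atan2(B,A) + arccos(C/0.3176) = 0.7856
rotate P by −φ2: (-0.0071, 0.0875, -0.2363)
  e−x'=0.1471;  (l²−L²−(e−x')²−y'²−z²)/2L = 0.0335
  √(A²+B²)=0.2784;  θ2 = -1.0139+1.4501 ≈ 0.4361
rotate P by −φ3: (0.0793, -0.0376, -0.2363)
  A cos θ + B sin θ = C:  0.0607·cos θ + -0.2363·sin θ = 0.1007
  γ=atan2(-0.2363,0.0607)=-1.3194;  ψ=arccos(0.4129)=1.1451;  θ3=γ+ψ≈-0.1743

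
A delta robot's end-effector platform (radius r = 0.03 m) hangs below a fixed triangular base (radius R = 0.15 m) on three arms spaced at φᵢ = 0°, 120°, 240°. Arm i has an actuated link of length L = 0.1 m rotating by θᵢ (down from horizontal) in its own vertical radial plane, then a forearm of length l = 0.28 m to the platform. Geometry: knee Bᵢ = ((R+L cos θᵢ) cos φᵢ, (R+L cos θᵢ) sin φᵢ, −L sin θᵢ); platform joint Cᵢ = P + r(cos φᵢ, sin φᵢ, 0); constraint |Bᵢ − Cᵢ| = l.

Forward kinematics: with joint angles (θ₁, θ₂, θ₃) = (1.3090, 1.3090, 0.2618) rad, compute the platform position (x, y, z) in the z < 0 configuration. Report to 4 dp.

(-0.0488, -0.0845, -0.2793)

arm 1 at φ=0.0°: ρ1 = 0.1459;  O1 = (0.1459, 0.0000, -0.0966)
O2 = (0.1459·cos120.0°, 0.1459·sin120.0°, -0.0966) = (-0.0729, 0.1263, -0.0966)
arm 3 at φ=240.0°: ρ3 = 0.2166;  O3 = (-0.1083, -0.1876, -0.0259)
eliminate P² terms by subtracting sphere 1 from 2 and 3
[-0.4376 0.2527 0.0000]·P = 0.0000;  [-0.5084 -0.3751 0.1414]·P = 0.0170
det = 0.2926;  x = -0.0147+0.1221z,  y = -0.0254+0.2115z
sphere 1 gives Az²+Bz+C=0 with A=1.0596, B=0.1432, C=-0.0427;  B²−4AC=0.2013;  roots -0.2793, 0.1441;  negative root z = -0.2793
x = -0.0488, y = -0.0845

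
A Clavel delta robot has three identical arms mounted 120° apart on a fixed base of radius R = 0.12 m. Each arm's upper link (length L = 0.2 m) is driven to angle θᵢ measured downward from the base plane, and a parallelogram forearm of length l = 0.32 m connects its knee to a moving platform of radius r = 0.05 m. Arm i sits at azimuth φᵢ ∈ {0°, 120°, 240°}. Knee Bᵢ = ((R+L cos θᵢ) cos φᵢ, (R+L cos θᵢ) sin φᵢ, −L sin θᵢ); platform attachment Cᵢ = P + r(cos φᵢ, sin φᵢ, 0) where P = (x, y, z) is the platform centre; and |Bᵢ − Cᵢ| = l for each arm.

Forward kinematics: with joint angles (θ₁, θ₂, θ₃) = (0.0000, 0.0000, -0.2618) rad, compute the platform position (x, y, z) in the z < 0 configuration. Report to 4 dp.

(-0.0095, -0.0164, -0.1550)

φ1=0.0°: virtual centre (0.2700, 0.0000, 0.0000), radius l
arm 2 at φ=120.0°: (R−r)+L cos θ2 = 0.2700;  O2 = (-0.1350, 0.2338, 0.0000)
φ3=240.0°: virtual centre (-0.1316, -0.2279, 0.0518), radius l
eliminate P² terms by subtracting sphere 1 from 2 and 3
plane₁₂: -0.8100x+0.4677y+0.0000z = 0.0000
det = 0.7449;  x = 0.0006+0.0650z,  y = 0.0010+0.1126z
into |P−O₁|² = l²: 1.0169z² + -0.0348z + -0.0298 = 0;  Δ = 0.1225;  z = -0.1550 or 0.1892 → z<0 root = -0.1550
x = -0.0095, y = -0.0164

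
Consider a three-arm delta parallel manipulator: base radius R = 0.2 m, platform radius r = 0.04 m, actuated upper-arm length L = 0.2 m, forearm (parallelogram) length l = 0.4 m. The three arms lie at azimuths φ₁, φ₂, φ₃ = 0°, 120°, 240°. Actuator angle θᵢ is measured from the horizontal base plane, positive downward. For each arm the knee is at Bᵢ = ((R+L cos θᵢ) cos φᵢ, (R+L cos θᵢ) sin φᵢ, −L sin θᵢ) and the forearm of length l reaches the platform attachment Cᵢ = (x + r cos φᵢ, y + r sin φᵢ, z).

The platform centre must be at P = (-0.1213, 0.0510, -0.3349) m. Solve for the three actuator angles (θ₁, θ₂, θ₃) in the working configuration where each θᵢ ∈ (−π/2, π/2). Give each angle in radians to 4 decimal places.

θ₁ = 1.1347, θ₂ = 0.1746, θ₃ = 0.6108

rotate P by −φ1: (-0.1213, 0.0510, -0.3349)
  A cos θ + B sin θ = C:  0.2813·cos θ + -0.3349·sin θ = -0.1847
  √(A²+B²)=0.4374;  θ1 = -0.8722+2.0068 ≈ 1.1347
rotate P by −φ2: (0.1048, 0.0795, -0.3349)
  A cos θ + B sin θ = C:  0.0552·cos θ + -0.3349·sin θ = -0.0038
  θ2 = atan2(B,A) + arccos(C/0.3394) = 0.1746
φ3=240.0° → target in arm frame (0.0165, -0.1305)
  e−x'=0.1435;  (l²−L²−(e−x')²−y'²−z²)/2L = -0.0745
  γ=atan2(-0.3349,0.1435)=-1.1659;  ψ=arccos(-0.2045)=1.7767;  θ3=γ+ψ≈0.6108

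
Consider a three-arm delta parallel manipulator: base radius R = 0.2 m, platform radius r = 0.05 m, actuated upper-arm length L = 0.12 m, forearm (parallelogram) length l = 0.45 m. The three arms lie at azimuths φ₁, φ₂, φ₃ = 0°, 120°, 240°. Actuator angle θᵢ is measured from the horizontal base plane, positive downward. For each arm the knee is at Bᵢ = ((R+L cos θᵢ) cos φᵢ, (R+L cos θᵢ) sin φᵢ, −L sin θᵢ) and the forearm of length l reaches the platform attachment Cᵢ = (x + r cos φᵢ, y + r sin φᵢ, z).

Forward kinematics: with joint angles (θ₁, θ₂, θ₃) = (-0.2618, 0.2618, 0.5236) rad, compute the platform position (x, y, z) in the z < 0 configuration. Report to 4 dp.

arm 1 at φ=0.0°: e+L cos θ1 = 0.2659;  S1 = (0.2659, 0.0000, 0.0311)
S2 = (0.2659·cos120.0°, 0.2659·sin120.0°, -0.0311) = (-0.1330, 0.2303, -0.0311)
φ3=240.0°: virtual centre (-0.1270, -0.2199, -0.0600), radius l
eliminate P² terms by subtracting sphere 1 from 2 and 3
plane₁₂: -0.7977x+0.4606y+-0.1242z = 0.0000
det = 0.7127;  x = 0.0023+-0.1943z,  y = 0.0040+-0.0669z
sphere 1 gives Az²+Bz+C=0 with A=1.0422, B=0.0398, C=-0.1320;  B²−4AC=0.5521;  roots -0.3755, 0.3374;  negative root z = -0.3755
x = 0.0753, y = 0.0291

(0.0753, 0.0291, -0.3755)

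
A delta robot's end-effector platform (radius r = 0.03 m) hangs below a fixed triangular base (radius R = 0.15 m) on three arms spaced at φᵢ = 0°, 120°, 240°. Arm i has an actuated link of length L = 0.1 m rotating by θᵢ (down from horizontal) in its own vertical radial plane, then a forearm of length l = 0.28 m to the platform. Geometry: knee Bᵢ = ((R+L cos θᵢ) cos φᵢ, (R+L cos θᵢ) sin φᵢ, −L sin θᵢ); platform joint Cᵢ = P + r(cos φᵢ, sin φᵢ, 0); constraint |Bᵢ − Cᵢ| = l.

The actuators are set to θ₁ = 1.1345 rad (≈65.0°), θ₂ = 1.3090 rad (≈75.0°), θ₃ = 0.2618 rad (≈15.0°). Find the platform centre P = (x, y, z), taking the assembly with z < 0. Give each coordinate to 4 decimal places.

φ1=0.0°: virtual centre (0.1623, 0.0000, -0.0906), radius l
φ2=120.0°: virtual centre (-0.0729, 0.1263, -0.0966), radius l
arm 3 at φ=240.0°: e+L cos θ3 = 0.2166;  S3 = (-0.1083, -0.1876, -0.0259)
eliminate P² terms by subtracting sphere 1 from 2 and 3
plane₁₂: -0.4704x+0.2527y+-0.0119z = -0.0039
Cramer: x(z) = -0.0058+0.0902z;  y(z) = -0.0264+0.2151z
sphere 1 gives Az²+Bz+C=0 with A=1.0544, B=0.1396, C=-0.0412;  B²−4AC=0.1934;  roots -0.2748, 0.1424;  negative root z = -0.2748
x = -0.0306, y = -0.0855

(-0.0306, -0.0855, -0.2748)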